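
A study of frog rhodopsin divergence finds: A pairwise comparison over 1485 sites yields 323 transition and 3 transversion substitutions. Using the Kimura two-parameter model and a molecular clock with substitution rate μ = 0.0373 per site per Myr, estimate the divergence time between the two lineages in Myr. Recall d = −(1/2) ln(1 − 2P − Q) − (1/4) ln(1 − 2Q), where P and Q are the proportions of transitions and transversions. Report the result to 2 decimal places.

P = 323/1485 ≈ 0.217508 and Q = 3/1485 ≈ 0.00202.
Under the Kimura two-parameter model, d = −½ ln(1 − 2P − Q) − ¼ ln(1 − 2Q).
1 − 2P − Q = 0.562964, giving −½ ln(0.562964) = 0.287270.
1 − 2Q = 0.99596, giving −¼ ln(0.99596) = 0.001012.
d = 0.287270 + 0.001012 = 0.288282.
Under a molecular clock d = 2μt, so t = d/(2μ) = 0.288282 / (2 × 0.0373) = 3.86 Myr.

3.86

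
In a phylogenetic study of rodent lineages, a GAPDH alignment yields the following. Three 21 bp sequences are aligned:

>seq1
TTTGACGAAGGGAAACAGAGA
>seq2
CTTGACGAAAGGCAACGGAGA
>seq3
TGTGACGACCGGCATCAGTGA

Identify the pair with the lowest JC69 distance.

seq1–seq2: 4/21 differ, p = 0.190, d = 0.220.
seq1–seq3: 6/21 differ, p = 0.286, d = 0.360.
seq2–seq3: 7/21 differ, p = 0.333, d = 0.441.
The smallest distance is between seq1 and seq2.

seq1 and seq2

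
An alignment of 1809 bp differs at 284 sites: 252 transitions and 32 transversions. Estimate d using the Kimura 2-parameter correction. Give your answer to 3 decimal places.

P = 252/1809 ≈ 0.139303 and Q = 32/1809 ≈ 0.017689.
Under the Kimura two-parameter model, d = −½ ln(1 − 2P − Q) − ¼ ln(1 − 2Q).
1 − 2P − Q = 0.703705, giving −½ ln(0.703705) = 0.175698.
1 − 2Q = 0.964622, giving −¼ ln(0.964622) = 0.009005.
d = 0.175698 + 0.009005 = 0.184703.

0.185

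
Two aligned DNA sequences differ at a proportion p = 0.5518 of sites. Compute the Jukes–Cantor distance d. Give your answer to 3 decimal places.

0.998

d = −(3/4) ln(1 − 4p/3) = −0.75 ln(1 − 0.735733) = −0.75 ln(0.264267)
  = −0.75 × (-1.330795) = 0.998096 substitutions/site.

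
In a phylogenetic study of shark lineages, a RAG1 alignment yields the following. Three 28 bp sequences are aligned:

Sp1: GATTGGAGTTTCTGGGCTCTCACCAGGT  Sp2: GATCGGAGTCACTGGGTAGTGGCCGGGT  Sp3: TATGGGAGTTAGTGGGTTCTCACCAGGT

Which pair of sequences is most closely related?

Sp1–Sp2: 9/28 differ, p = 0.321, d = 0.420.
Sp1–Sp3: 5/28 differ, p = 0.179, d = 0.204.
Sp2–Sp3: 9/28 differ, p = 0.321, d = 0.420.
The smallest distance is between Sp1 and Sp3.

Sp1 and Sp3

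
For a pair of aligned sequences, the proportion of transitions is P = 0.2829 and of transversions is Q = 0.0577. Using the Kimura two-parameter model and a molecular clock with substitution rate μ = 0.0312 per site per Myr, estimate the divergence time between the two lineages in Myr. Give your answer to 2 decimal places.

8.32

Under the Kimura two-parameter model, d = −½ ln(1 − 2P − Q) − ¼ ln(1 − 2Q).
1 − 2P − Q = 0.3765, giving −½ ln(0.3765) = 0.488419.
1 − 2Q = 0.8846, giving −¼ ln(0.8846) = 0.030655.
d = 0.488419 + 0.030655 = 0.519074.
Under a molecular clock d = 2μt, so t = d/(2μ) = 0.519074 / (2 × 0.0312) = 8.32 Myr.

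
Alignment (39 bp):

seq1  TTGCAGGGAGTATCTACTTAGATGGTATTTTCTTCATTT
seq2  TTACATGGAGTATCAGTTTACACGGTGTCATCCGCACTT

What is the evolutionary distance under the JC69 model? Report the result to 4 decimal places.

The sequences differ at 13 of 39 sites, so p = 13/39 ≈ 0.333333.
d = −(3/4) ln(1 − 4p/3) = −0.75 ln(1 − 0.444444) = −0.75 ln(0.555556)
  = −0.75 × (-0.587786) = 0.440840 substitutions/site.

0.4408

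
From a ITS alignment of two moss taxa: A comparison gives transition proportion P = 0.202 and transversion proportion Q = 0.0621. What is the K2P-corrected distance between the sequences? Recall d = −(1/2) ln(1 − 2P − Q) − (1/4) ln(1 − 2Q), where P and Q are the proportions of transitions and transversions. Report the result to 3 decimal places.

Under the Kimura two-parameter model, d = −½ ln(1 − 2P − Q) − ¼ ln(1 − 2Q).
1 − 2P − Q = 0.5339, giving −½ ln(0.5339) = 0.313773.
1 − 2Q = 0.8758, giving −¼ ln(0.8758) = 0.033154.
d = 0.313773 + 0.033154 = 0.346927.

0.347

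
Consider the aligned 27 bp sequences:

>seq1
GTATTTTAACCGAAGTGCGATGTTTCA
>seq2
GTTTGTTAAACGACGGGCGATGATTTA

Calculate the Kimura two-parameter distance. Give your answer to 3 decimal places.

Of 27 sites, 1 differences are transitions and 6 are transversions, so P = 1/27 ≈ 0.037037 and Q = 6/27 ≈ 0.222222.
Under the Kimura two-parameter model, d = −½ ln(1 − 2P − Q) − ¼ ln(1 − 2Q).
1 − 2P − Q = 0.703704, giving −½ ln(0.703704) = 0.175699.
1 − 2Q = 0.555556, giving −¼ ln(0.555556) = 0.146946.
d = 0.175699 + 0.146946 = 0.322645.

0.323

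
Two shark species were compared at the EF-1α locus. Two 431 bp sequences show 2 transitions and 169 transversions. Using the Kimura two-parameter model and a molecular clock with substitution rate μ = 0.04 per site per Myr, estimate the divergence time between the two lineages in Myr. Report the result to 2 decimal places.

P = 2/431 ≈ 0.00464 and Q = 169/431 ≈ 0.392111.
Under the Kimura two-parameter model, d = −½ ln(1 − 2P − Q) − ¼ ln(1 − 2Q).
1 − 2P − Q = 0.598609, giving −½ ln(0.598609) = 0.256573.
1 − 2Q = 0.215778, giving −¼ ln(0.215778) = 0.383376.
d = 0.256573 + 0.383376 = 0.639949.
Under a molecular clock d = 2μt, so t = d/(2μ) = 0.639949 / (2 × 0.04) = 8.00 Myr.

8.00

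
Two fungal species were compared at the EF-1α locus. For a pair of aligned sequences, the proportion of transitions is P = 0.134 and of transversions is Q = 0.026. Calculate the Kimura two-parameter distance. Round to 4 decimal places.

Under the Kimura two-parameter model, d = −½ ln(1 − 2P − Q) − ¼ ln(1 − 2Q).
1 − 2P − Q = 0.706, giving −½ ln(0.706) = 0.174070.
1 − 2Q = 0.948, giving −¼ ln(0.948) = 0.013350.
d = 0.174070 + 0.013350 = 0.187420.

0.1874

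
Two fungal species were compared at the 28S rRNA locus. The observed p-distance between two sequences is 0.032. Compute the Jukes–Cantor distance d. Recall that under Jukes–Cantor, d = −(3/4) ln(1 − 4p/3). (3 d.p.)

d = −(3/4) ln(1 − 4p/3) = −0.75 ln(1 − 0.042667) = −0.75 ln(0.957333)
  = −0.75 × (-0.043604) = 0.032703 substitutions/site.

0.033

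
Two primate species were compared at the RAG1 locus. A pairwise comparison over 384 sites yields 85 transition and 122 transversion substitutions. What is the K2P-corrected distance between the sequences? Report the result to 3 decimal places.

P = 85/384 ≈ 0.221354 and Q = 122/384 ≈ 0.317708.
Under the Kimura two-parameter model, d = −½ ln(1 − 2P − Q) − ¼ ln(1 − 2Q).
1 − 2P − Q = 0.239584, giving −½ ln(0.239584) = 0.714426.
1 − 2Q = 0.364584, giving −¼ ln(0.364584) = 0.252250.
d = 0.714426 + 0.252250 = 0.966676.

0.967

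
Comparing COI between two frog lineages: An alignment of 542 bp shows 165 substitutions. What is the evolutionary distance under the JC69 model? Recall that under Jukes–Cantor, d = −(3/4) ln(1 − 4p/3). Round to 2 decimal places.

p = 165/542 ≈ 0.304428.
d = −(3/4) ln(1 − 4p/3) = −0.75 ln(1 − 0.405904) = −0.75 ln(0.594096)
  = −0.75 × (-0.520714) = 0.390536 substitutions/site.

0.39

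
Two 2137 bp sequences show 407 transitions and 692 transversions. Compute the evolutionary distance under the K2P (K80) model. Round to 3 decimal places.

P = 407/2137 ≈ 0.190454 and Q = 692/2137 ≈ 0.323818.
Under the Kimura two-parameter model, d = −½ ln(1 − 2P − Q) − ¼ ln(1 − 2Q).
1 − 2P − Q = 0.295274, giving −½ ln(0.295274) = 0.609926.
1 − 2Q = 0.352364, giving −¼ ln(0.352364) = 0.260773.
d = 0.609926 + 0.260773 = 0.870699.

0.871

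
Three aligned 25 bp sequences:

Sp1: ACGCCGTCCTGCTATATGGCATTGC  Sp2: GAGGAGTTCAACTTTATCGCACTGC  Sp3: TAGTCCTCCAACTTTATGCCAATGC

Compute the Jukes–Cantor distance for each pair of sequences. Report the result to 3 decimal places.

Sp1–Sp2: 10/25 sites differ → p = 0.4, d = −0.75 ln(1 − 0.533333) = 0.571605 ≈ 0.572.
Sp1–Sp3: 9/25 sites differ → p = 0.36, d = −0.75 ln(1 − 0.48) = 0.490445 ≈ 0.490.
Sp2–Sp3: 8/25 sites differ → p = 0.32, d = −0.75 ln(1 − 0.426667) = 0.417216 ≈ 0.417.

d(Sp1,Sp2) = 0.572, d(Sp1,Sp3) = 0.490, d(Sp2,Sp3) = 0.417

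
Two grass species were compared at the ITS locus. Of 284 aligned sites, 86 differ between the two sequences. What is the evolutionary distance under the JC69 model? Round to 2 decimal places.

p = 86/284 ≈ 0.302817.
d = −(3/4) ln(1 − 4p/3) = −0.75 ln(1 − 0.403756) = −0.75 ln(0.596244)
  = −0.75 × (-0.517105) = 0.387829 substitutions/site.

0.39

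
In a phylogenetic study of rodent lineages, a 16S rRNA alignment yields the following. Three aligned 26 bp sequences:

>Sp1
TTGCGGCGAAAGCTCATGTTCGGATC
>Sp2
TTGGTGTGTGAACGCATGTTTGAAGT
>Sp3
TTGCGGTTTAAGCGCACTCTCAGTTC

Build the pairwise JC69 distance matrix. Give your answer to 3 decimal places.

Sp1–Sp2: 11/26 sites differ → p ≈ 0.423077, d = −0.75 ln(1 − 0.564103) = 0.622762 ≈ 0.623.
Sp1–Sp3: 9/26 sites differ → p ≈ 0.346154, d = −0.75 ln(1 − 0.461539) = 0.464280 ≈ 0.464.
Sp2–Sp3: 14/26 sites differ → p ≈ 0.538462, d = −0.75 ln(1 − 0.717949) = 0.949251 ≈ 0.949.

d(Sp1,Sp2) = 0.623, d(Sp1,Sp3) = 0.464, d(Sp2,Sp3) = 0.949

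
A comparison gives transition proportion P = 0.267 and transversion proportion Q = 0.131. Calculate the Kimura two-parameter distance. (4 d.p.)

Under the Kimura two-parameter model, d = −½ ln(1 − 2P − Q) − ¼ ln(1 − 2Q).
1 − 2P − Q = 0.335, giving −½ ln(0.335) = 0.546812.
1 − 2Q = 0.738, giving −¼ ln(0.738) = 0.075953.
d = 0.546812 + 0.075953 = 0.622765.

0.6228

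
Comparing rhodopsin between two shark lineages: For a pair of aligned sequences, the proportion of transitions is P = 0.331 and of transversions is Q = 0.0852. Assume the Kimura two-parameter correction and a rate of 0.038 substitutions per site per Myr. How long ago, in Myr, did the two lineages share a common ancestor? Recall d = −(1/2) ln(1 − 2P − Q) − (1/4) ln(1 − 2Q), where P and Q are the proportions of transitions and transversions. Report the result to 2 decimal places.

Under the Kimura two-parameter model, d = −½ ln(1 − 2P − Q) − ¼ ln(1 − 2Q).
1 − 2P − Q = 0.2528, giving −½ ln(0.2528) = 0.687578.
1 − 2Q = 0.8296, giving −¼ ln(0.8296) = 0.046703.
d = 0.687578 + 0.046703 = 0.734281.
Under a molecular clock d = 2μt, so t = d/(2μ) = 0.734281 / (2 × 0.038) = 9.66 Myr.

9.66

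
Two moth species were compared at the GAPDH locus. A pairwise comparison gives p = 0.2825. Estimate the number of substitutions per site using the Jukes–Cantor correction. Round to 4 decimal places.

0.3545

d = −(3/4) ln(1 − 4p/3) = −0.75 ln(1 − 0.376667) = −0.75 ln(0.623333)
  = −0.75 × (-0.472674) = 0.354506 substitutions/site.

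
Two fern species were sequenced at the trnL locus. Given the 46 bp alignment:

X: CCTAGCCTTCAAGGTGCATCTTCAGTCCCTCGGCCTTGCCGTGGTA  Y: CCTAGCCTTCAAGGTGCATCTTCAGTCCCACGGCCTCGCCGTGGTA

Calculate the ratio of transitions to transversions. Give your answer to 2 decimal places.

Transitions are A↔G and C↔T; transversions are all other mismatches.
Transitions: 1. Transversions: 1.
R = 1/1 = 1.00.

1.00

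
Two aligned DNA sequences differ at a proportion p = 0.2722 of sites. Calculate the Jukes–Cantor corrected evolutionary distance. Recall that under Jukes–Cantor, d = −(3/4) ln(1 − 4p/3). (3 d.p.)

d = −(3/4) ln(1 − 4p/3) = −0.75 ln(1 − 0.362933) = −0.75 ln(0.637067)
  = −0.75 × (-0.450880) = 0.338160 substitutions/site.

0.338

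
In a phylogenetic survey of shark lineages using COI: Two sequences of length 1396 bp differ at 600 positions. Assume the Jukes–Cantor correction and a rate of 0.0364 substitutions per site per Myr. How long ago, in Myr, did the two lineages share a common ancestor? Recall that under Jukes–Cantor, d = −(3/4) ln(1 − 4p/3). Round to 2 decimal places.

p = 600/1396 ≈ 0.429799.
d = −(3/4) ln(1 − 4p/3) = −0.75 ln(1 − 0.573065) = −0.75 ln(0.426935)
  = −0.75 × (-0.851124) = 0.638343 substitutions/site.
Under a molecular clock d = 2μt, so t = d/(2μ) = 0.638343 / (2 × 0.0364) = 8.77 Myr.

8.77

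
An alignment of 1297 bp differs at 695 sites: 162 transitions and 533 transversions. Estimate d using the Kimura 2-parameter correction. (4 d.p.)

P = 162/1297 ≈ 0.124904 and Q = 533/1297 ≈ 0.410948.
Under the Kimura two-parameter model, d = −½ ln(1 − 2P − Q) − ¼ ln(1 − 2Q).
1 − 2P − Q = 0.339244, giving −½ ln(0.339244) = 0.540518.
1 − 2Q = 0.178104, giving −¼ ln(0.178104) = 0.431347.
d = 0.540518 + 0.431347 = 0.971865.

0.9719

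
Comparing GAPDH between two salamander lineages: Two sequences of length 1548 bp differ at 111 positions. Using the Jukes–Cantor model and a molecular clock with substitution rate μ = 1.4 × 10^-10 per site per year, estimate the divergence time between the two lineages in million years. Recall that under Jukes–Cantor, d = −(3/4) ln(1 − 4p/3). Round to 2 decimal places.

269.17

p = 111/1548 ≈ 0.071705.
d = −(3/4) ln(1 − 4p/3) = −0.75 ln(1 − 0.095607) = −0.75 ln(0.904393)
  = −0.75 × (-0.100491) = 0.075368 substitutions/site.
Under a molecular clock d = 2μt, so t = d/(2μ) = 0.075368 / (2 × 1.4 × 10^-10) = 269.17 million years.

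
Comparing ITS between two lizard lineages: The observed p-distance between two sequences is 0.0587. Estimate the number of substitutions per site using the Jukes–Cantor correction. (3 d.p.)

0.061

d = −(3/4) ln(1 − 4p/3) = −0.75 ln(1 − 0.078267) = −0.75 ln(0.921733)
  = −0.75 × (-0.081500) = 0.061125 substitutions/site.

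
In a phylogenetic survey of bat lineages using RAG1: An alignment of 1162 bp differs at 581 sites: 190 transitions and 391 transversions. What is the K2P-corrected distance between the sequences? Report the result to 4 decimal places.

0.8240

P = 190/1162 ≈ 0.163511 and Q = 391/1162 ≈ 0.336489.
Under the Kimura two-parameter model, d = −½ ln(1 − 2P − Q) − ¼ ln(1 − 2Q).
1 − 2P − Q = 0.336489, giving −½ ln(0.336489) = 0.544595.
1 − 2Q = 0.327022, giving −¼ ln(0.327022) = 0.279432.
d = 0.544595 + 0.279432 = 0.824027.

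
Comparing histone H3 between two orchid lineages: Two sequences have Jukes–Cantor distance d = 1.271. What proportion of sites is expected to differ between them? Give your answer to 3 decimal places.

p = (3/4)(1 − e^(−4d/3)) = 0.75 × (1 − e^(-1.694667)) = 0.75 × (1 − 0.183660) = 0.612255.

0.612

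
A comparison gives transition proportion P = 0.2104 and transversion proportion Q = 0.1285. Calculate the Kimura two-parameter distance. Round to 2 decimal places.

Under the Kimura two-parameter model, d = −½ ln(1 − 2P − Q) − ¼ ln(1 − 2Q).
1 − 2P − Q = 0.4507, giving −½ ln(0.4507) = 0.398477.
1 − 2Q = 0.743, giving −¼ ln(0.743) = 0.074265.
d = 0.398477 + 0.074265 = 0.472742.

0.47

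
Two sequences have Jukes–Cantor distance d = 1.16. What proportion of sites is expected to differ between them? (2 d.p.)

p = (3/4)(1 − e^(−4d/3)) = 0.75 × (1 − e^(-1.546667)) = 0.75 × (1 − 0.212957) = 0.590282.

0.59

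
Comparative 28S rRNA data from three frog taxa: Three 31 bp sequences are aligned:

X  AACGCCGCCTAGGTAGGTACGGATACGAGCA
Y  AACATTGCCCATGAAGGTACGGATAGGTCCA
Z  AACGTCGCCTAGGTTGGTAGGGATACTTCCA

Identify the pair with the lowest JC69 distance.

X and Z

X–Y: 9/31 differ, p = 0.290, d = 0.367.
X–Z: 6/31 differ, p = 0.194, d = 0.224.
Y–Z: 9/31 differ, p = 0.290, d = 0.367.
The smallest distance is between X and Z.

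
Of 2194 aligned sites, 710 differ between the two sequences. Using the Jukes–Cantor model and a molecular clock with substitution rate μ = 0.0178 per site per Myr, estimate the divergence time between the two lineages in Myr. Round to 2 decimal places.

11.90

p = 710/2194 ≈ 0.32361.
d = −(3/4) ln(1 − 4p/3) = −0.75 ln(1 − 0.43148) = −0.75 ln(0.56852)
  = −0.75 × (-0.564719) = 0.423539 substitutions/site.
Under a molecular clock d = 2μt, so t = d/(2μ) = 0.423539 / (2 × 0.0178) = 11.90 Myr.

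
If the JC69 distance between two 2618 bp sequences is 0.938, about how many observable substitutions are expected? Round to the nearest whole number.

Invert JC69: p = (3/4)(1 − e^(−4d/3)) = 0.75 × (1 − e^(-1.250667)) = 0.75 × (1 − 0.286314) = 0.535265.
Expected differing sites = pL ≈ 0.535265 × 2618 = 1401.32377 ≈ 1401.

1401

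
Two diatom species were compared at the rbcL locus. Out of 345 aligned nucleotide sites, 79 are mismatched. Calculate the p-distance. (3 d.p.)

0.229

p = 79/345 = 0.228985… ≈ 0.229 (to 3 d.p.).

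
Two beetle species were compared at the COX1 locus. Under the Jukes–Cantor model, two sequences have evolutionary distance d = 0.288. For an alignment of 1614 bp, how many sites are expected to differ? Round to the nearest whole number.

386

Invert JC69: p = (3/4)(1 − e^(−4d/3)) = 0.75 × (1 − e^(-0.384)) = 0.75 × (1 − 0.681131) = 0.239152.
Expected differing sites = pL ≈ 0.239152 × 1614 = 385.991328 ≈ 386.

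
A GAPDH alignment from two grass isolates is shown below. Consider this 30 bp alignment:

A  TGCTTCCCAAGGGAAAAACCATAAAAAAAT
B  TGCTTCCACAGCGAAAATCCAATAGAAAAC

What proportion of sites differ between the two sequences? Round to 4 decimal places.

The sequences differ at 8 of 30 positions (sites 8, 9, 12, 18, 22, 23, 25, 30).
p = 8/30 = 0.266666… ≈ 0.2667 (to 4 d.p.).

0.2667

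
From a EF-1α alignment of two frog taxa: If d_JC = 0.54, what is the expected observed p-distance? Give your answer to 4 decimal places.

0.3849

p = (3/4)(1 − e^(−4d/3)) = 0.75 × (1 − e^(-0.72)) = 0.75 × (1 − 0.486752) = 0.384936.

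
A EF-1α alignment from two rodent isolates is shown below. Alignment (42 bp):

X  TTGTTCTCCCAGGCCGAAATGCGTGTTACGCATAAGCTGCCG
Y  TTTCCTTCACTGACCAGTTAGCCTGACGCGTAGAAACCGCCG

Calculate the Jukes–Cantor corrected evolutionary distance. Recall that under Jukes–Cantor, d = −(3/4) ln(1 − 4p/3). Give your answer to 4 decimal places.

The sequences differ at 20 of 42 sites, so p = 20/42 ≈ 0.47619.
d = −(3/4) ln(1 − 4p/3) = −0.75 ln(1 − 0.63492) = −0.75 ln(0.36508)
  = −0.75 × (-1.007639) = 0.755729 substitutions/site.

0.7557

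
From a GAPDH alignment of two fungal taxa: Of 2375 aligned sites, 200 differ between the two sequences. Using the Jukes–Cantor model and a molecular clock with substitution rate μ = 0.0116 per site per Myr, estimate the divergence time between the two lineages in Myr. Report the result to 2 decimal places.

p = 200/2375 ≈ 0.084211.
d = −(3/4) ln(1 − 4p/3) = −0.75 ln(1 − 0.112281) = −0.75 ln(0.887719)
  = −0.75 × (-0.119100) = 0.089325 substitutions/site.
Under a molecular clock d = 2μt, so t = d/(2μ) = 0.089325 / (2 × 0.0116) = 3.85 Myr.

3.85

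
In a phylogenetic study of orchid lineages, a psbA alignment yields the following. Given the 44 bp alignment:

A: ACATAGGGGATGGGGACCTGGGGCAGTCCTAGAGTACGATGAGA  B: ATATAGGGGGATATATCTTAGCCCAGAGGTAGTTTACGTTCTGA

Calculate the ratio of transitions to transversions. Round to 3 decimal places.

0.429

Transitions are A↔G and C↔T; transversions are all other mismatches.
Transitions: 6. Transversions: 14.
R = 6/14 = 0.428571… ≈ 0.429 (to 3 d.p.).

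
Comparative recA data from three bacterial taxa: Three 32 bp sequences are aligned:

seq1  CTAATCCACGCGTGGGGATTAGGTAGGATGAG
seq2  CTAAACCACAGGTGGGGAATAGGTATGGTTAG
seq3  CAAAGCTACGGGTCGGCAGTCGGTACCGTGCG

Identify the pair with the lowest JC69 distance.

seq1 and seq2

seq1–seq2: 7/32 differ, p = 0.219, d = 0.259.
seq1–seq3: 12/32 differ, p = 0.375, d = 0.520.
seq2–seq3: 12/32 differ, p = 0.375, d = 0.520.
The smallest distance is between seq1 and seq2.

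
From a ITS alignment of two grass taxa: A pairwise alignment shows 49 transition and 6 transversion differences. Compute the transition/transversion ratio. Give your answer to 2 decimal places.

R = 49/6 = 8.166666… ≈ 8.17 (to 2 d.p.).

8.17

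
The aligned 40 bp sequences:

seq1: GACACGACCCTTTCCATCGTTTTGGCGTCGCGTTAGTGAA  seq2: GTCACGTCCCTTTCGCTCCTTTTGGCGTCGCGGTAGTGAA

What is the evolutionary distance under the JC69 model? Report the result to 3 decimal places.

0.167

The sequences differ at 6 of 40 sites (2, 7, 15, 16, 19, 33), so p = 6/40 = 0.15.
d = −(3/4) ln(1 − 4p/3) = −0.75 ln(1 − 0.2) = −0.75 ln(0.8)
  = −0.75 × (-0.223144) = 0.167358 substitutions/site.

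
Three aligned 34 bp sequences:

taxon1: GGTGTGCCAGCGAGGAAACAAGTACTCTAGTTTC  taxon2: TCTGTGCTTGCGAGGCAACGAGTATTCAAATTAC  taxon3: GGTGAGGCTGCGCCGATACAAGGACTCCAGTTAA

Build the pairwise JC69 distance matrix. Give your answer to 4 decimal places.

taxon1–taxon2: 10/34 sites differ → p ≈ 0.294118, d = −0.75 ln(1 − 0.392157) = 0.373379 ≈ 0.3734.
taxon1–taxon3: 10/34 sites differ → p ≈ 0.294118, d = −0.75 ln(1 − 0.392157) = 0.373379 ≈ 0.3734.
taxon2–taxon3: 15/34 sites differ → p ≈ 0.441176, d = −0.75 ln(1 − 0.588235) = 0.665477 ≈ 0.6655.

d(taxon1,taxon2) = 0.3734, d(taxon1,taxon3) = 0.3734, d(taxon2,taxon3) = 0.6655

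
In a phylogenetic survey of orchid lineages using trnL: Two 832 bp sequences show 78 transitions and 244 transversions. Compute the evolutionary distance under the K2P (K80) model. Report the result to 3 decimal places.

P = 78/832 = 0.09375 and Q = 244/832 ≈ 0.293269.
Under the Kimura two-parameter model, d = −½ ln(1 − 2P − Q) − ¼ ln(1 − 2Q).
1 − 2P − Q = 0.519231, giving −½ ln(0.519231) = 0.327703.
1 − 2Q = 0.413462, giving −¼ ln(0.413462) = 0.220797.
d = 0.327703 + 0.220797 = 0.548500.

0.549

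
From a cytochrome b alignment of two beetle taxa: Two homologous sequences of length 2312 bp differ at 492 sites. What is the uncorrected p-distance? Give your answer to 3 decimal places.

p = 492/2312 = 0.212802… ≈ 0.213 (to 3 d.p.).

0.213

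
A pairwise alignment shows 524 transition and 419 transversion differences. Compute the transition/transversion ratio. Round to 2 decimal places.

1.25

R = 524/419 = 1.250596… ≈ 1.25 (to 2 d.p.).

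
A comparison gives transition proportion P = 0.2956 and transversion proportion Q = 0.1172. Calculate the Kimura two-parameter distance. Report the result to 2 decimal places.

0.68

Under the Kimura two-parameter model, d = −½ ln(1 − 2P − Q) − ¼ ln(1 − 2Q).
1 − 2P − Q = 0.2916, giving −½ ln(0.2916) = 0.616186.
1 − 2Q = 0.7656, giving −¼ ln(0.7656) = 0.066774.
d = 0.616186 + 0.066774 = 0.682960.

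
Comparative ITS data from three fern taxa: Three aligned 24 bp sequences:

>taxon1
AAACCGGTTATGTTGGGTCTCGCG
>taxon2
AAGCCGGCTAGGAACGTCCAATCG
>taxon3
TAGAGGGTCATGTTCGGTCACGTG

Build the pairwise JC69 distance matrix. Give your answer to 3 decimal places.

taxon1–taxon2: 11/24 sites differ → p ≈ 0.458333, d = −0.75 ln(1 − 0.611111) = 0.708346 ≈ 0.708.
taxon1–taxon3: 8/24 sites differ → p ≈ 0.333333, d = −0.75 ln(1 − 0.444444) = 0.440839 ≈ 0.441.
taxon2–taxon3: 13/24 sites differ → p ≈ 0.541667, d = −0.75 ln(1 − 0.722223) = 0.960702 ≈ 0.961.

d(taxon1,taxon2) = 0.708, d(taxon1,taxon3) = 0.441, d(taxon2,taxon3) = 0.961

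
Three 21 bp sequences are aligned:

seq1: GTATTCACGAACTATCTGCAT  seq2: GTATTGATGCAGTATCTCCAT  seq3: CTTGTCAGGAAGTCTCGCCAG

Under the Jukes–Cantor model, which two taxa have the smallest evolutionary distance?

seq1 and seq2

seq1–seq2: 5/21 differ, p = 0.238, d = 0.286.
seq1–seq3: 9/21 differ, p = 0.429, d = 0.635.
seq2–seq3: 9/21 differ, p = 0.429, d = 0.635.
The smallest distance is between seq1 and seq2.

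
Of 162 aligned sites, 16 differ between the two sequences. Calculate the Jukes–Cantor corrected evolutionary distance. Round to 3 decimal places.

0.106

p = 16/162 ≈ 0.098765.
d = −(3/4) ln(1 − 4p/3) = −0.75 ln(1 − 0.131687) = −0.75 ln(0.868313)
  = −0.75 × (-0.141203) = 0.105902 substitutions/site.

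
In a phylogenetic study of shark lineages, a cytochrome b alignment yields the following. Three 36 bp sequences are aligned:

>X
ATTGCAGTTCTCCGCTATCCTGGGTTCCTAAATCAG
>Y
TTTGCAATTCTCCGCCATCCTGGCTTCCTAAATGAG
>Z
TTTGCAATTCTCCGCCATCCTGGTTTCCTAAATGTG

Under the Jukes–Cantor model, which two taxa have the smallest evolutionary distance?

X–Y: 5/36 differ, p = 0.139, d = 0.154.
X–Z: 6/36 differ, p = 0.167, d = 0.188.
Y–Z: 2/36 differ, p = 0.056, d = 0.058.
The smallest distance is between Y and Z.

Y and Z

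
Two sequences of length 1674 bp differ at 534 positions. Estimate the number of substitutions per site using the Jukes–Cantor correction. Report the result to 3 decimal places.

0.415

p = 534/1674 ≈ 0.318996.
d = −(3/4) ln(1 − 4p/3) = −0.75 ln(1 − 0.425328) = −0.75 ln(0.574672)
  = −0.75 × (-0.553956) = 0.415467 substitutions/site.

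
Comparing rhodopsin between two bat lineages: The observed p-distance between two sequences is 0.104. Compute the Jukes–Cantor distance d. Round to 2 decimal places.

0.11

d = −(3/4) ln(1 − 4p/3) = −0.75 ln(1 − 0.138667) = −0.75 ln(0.861333)
  = −0.75 × (-0.149274) = 0.111956 substitutions/site.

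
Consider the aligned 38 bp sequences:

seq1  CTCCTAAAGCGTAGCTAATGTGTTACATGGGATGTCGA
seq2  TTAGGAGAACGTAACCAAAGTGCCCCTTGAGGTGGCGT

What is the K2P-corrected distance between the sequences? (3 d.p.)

Of 38 sites, 9 differences are transitions and 8 are transversions, so P = 9/38 ≈ 0.236842 and Q = 8/38 ≈ 0.210526.
Under the Kimura two-parameter model, d = −½ ln(1 − 2P − Q) − ¼ ln(1 − 2Q).
1 − 2P − Q = 0.31579, giving −½ ln(0.31579) = 0.576339.
1 − 2Q = 0.578948, giving −¼ ln(0.578948) = 0.136636.
d = 0.576339 + 0.136636 = 0.712975.

0.713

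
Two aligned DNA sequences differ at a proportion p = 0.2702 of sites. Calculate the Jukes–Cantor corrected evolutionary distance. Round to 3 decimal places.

0.335

d = −(3/4) ln(1 − 4p/3) = −0.75 ln(1 − 0.360267) = −0.75 ln(0.639733)
  = −0.75 × (-0.446704) = 0.335028 substitutions/site.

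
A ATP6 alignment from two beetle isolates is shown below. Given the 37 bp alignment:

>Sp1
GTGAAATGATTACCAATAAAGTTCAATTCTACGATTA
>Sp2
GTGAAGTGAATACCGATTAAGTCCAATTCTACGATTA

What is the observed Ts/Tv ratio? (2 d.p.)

1.50

Transitions are A↔G and C↔T; transversions are all other mismatches.
Transitions: 3. Transversions: 2.
R = 3/2 = 1.50.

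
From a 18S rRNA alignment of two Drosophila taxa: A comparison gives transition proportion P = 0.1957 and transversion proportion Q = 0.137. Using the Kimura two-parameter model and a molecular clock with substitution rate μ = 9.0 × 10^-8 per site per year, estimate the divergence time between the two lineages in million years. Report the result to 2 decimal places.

2.53

Under the Kimura two-parameter model, d = −½ ln(1 − 2P − Q) − ¼ ln(1 − 2Q).
1 − 2P − Q = 0.4716, giving −½ ln(0.4716) = 0.375812.
1 − 2Q = 0.726, giving −¼ ln(0.726) = 0.080051.
d = 0.375812 + 0.080051 = 0.455863.
Under a molecular clock d = 2μt, so t = d/(2μ) = 0.455863 / (2 × 9.0 × 10^-8) = 2.53 million years.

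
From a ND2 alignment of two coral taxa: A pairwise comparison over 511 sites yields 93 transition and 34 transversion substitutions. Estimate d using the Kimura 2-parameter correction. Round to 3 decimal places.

P = 93/511 ≈ 0.181996 and Q = 34/511 ≈ 0.066536.
Under the Kimura two-parameter model, d = −½ ln(1 − 2P − Q) − ¼ ln(1 − 2Q).
1 − 2P − Q = 0.569472, giving −½ ln(0.569472) = 0.281523.
1 − 2Q = 0.866928, giving −¼ ln(0.866928) = 0.035700.
d = 0.281523 + 0.035700 = 0.317223.

0.317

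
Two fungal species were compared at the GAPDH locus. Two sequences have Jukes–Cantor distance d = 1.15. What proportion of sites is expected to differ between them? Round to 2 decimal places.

p = (3/4)(1 − e^(−4d/3)) = 0.75 × (1 − e^(-1.533333)) = 0.75 × (1 − 0.215815) = 0.588139.

0.59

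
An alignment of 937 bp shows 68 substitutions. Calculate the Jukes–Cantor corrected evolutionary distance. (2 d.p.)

p = 68/937 ≈ 0.072572.
d = −(3/4) ln(1 − 4p/3) = −0.75 ln(1 − 0.096763) = −0.75 ln(0.903237)
  = −0.75 × (-0.101770) = 0.076328 substitutions/site.

0.08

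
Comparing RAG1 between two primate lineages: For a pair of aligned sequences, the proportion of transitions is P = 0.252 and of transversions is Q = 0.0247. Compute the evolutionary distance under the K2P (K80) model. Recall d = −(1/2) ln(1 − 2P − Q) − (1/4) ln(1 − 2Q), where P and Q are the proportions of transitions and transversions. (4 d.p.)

0.3888

Under the Kimura two-parameter model, d = −½ ln(1 − 2P − Q) − ¼ ln(1 − 2Q).
1 − 2P − Q = 0.4713, giving −½ ln(0.4713) = 0.376130.
1 − 2Q = 0.9506, giving −¼ ln(0.9506) = 0.012665.
d = 0.376130 + 0.012665 = 0.388795.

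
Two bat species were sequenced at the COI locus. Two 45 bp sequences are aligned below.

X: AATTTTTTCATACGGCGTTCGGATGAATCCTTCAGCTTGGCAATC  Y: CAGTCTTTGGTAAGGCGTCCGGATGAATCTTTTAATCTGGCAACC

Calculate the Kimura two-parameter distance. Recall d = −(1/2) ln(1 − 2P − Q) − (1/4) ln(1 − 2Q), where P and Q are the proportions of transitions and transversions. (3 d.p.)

0.385

Of 45 sites, 9 differences are transitions and 4 are transversions, so P = 9/45 = 0.2 and Q = 4/45 ≈ 0.088889.
Under the Kimura two-parameter model, d = −½ ln(1 − 2P − Q) − ¼ ln(1 − 2Q).
1 − 2P − Q = 0.511111, giving −½ ln(0.511111) = 0.335584.
1 − 2Q = 0.822222, giving −¼ ln(0.822222) = 0.048936.
d = 0.335584 + 0.048936 = 0.384520.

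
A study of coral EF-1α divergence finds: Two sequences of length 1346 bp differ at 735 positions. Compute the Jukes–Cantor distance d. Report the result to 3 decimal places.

0.977

p = 735/1346 ≈ 0.546062.
d = −(3/4) ln(1 − 4p/3) = −0.75 ln(1 − 0.728083) = −0.75 ln(0.271917)
  = −0.75 × (-1.302258) = 0.976694 substitutions/site.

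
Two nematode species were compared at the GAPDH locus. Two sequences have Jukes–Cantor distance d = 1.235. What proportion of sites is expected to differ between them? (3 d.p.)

0.605

p = (3/4)(1 − e^(−4d/3)) = 0.75 × (1 − e^(-1.646667)) = 0.75 × (1 − 0.192691) = 0.605482.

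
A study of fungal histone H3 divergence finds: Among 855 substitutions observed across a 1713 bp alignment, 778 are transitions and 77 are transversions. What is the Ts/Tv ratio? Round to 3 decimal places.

10.104

R = 778/77 = 10.103896… ≈ 10.104 (to 3 d.p.).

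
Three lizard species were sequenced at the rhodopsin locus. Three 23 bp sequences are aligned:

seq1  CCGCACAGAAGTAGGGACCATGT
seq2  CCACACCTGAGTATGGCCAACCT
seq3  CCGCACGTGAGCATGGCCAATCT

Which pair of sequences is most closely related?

seq2 and seq3

seq1–seq2: 9/23 differ, p = 0.391, d = 0.553.
seq1–seq3: 8/23 differ, p = 0.348, d = 0.467.
seq2–seq3: 4/23 differ, p = 0.174, d = 0.198.
The smallest distance is between seq2 and seq3.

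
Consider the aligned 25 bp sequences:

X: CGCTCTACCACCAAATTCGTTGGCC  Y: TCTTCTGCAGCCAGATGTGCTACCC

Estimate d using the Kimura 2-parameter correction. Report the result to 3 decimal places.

Of 25 sites, 8 differences are transitions and 4 are transversions, so P = 8/25 = 0.32 and Q = 4/25 = 0.16.
Under the Kimura two-parameter model, d = −½ ln(1 − 2P − Q) − ¼ ln(1 − 2Q).
1 − 2P − Q = 0.2, giving −½ ln(0.2) = 0.804719.
1 − 2Q = 0.68, giving −¼ ln(0.68) = 0.096416.
d = 0.804719 + 0.096416 = 0.901135.

0.901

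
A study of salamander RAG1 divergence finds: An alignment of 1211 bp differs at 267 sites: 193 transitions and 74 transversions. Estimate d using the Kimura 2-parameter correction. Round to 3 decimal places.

P = 193/1211 ≈ 0.159372 and Q = 74/1211 ≈ 0.061107.
Under the Kimura two-parameter model, d = −½ ln(1 − 2P − Q) − ¼ ln(1 − 2Q).
1 − 2P − Q = 0.620149, giving −½ ln(0.620149) = 0.238898.
1 − 2Q = 0.877786, giving −¼ ln(0.877786) = 0.032588.
d = 0.238898 + 0.032588 = 0.271486.

0.271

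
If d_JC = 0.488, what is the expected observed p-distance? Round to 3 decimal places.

p = (3/4)(1 − e^(−4d/3)) = 0.75 × (1 − e^(-0.650667)) = 0.75 × (1 − 0.521698) = 0.358727.

0.359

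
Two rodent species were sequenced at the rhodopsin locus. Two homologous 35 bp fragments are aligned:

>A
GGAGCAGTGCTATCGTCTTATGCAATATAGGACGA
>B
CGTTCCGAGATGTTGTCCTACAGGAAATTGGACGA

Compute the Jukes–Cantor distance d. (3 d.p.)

The sequences differ at 15 of 35 sites, so p = 15/35 ≈ 0.428571.
d = −(3/4) ln(1 − 4p/3) = −0.75 ln(1 − 0.571428) = −0.75 ln(0.428572)
  = −0.75 × (-0.847297) = 0.635473 substitutions/site.

0.635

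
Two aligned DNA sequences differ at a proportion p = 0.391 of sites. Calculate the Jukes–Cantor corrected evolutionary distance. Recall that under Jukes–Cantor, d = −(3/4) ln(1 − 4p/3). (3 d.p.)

0.553

d = −(3/4) ln(1 − 4p/3) = −0.75 ln(1 − 0.521333) = −0.75 ln(0.478667)
  = −0.75 × (-0.736750) = 0.552563 substitutions/site.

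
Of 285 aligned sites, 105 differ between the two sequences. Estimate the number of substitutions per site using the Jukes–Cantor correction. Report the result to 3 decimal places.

0.507

p = 105/285 ≈ 0.368421.
d = −(3/4) ln(1 − 4p/3) = −0.75 ln(1 − 0.491228) = −0.75 ln(0.508772)
  = −0.75 × (-0.675755) = 0.506816 substitutions/site.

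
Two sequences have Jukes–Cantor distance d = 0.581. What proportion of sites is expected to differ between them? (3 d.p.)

p = (3/4)(1 − e^(−4d/3)) = 0.75 × (1 − e^(-0.774667)) = 0.75 × (1 − 0.460857) = 0.404357.

0.404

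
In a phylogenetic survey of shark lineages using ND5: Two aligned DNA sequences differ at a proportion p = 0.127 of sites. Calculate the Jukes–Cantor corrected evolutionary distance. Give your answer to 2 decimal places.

0.14

d = −(3/4) ln(1 − 4p/3) = −0.75 ln(1 − 0.169333) = −0.75 ln(0.830667)
  = −0.75 × (-0.185526) = 0.139145 substitutions/site.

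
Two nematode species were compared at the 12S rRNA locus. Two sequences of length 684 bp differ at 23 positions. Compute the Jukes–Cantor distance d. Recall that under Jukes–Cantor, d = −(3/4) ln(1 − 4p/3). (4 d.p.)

0.0344

p = 23/684 ≈ 0.033626.
d = −(3/4) ln(1 − 4p/3) = −0.75 ln(1 − 0.044835) = −0.75 ln(0.955165)
  = −0.75 × (-0.045871) = 0.034403 substitutions/site.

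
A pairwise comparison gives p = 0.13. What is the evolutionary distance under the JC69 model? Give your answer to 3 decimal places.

d = −(3/4) ln(1 − 4p/3) = −0.75 ln(1 − 0.173333) = −0.75 ln(0.826667)
  = −0.75 × (-0.190353) = 0.142765 substitutions/site.

0.143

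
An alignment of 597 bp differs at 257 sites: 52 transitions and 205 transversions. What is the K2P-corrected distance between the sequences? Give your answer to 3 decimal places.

P = 52/597 ≈ 0.087102 and Q = 205/597 ≈ 0.343384.
Under the Kimura two-parameter model, d = −½ ln(1 − 2P − Q) − ¼ ln(1 − 2Q).
1 − 2P − Q = 0.482412, giving −½ ln(0.482412) = 0.364478.
1 − 2Q = 0.313232, giving −¼ ln(0.313232) = 0.290203.
d = 0.364478 + 0.290203 = 0.654681.

0.655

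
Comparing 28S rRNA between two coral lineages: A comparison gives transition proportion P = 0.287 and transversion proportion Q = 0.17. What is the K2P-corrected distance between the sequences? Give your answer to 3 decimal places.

0.785

Under the Kimura two-parameter model, d = −½ ln(1 − 2P − Q) − ¼ ln(1 − 2Q).
1 − 2P − Q = 0.256, giving −½ ln(0.256) = 0.681289.
1 − 2Q = 0.66, giving −¼ ln(0.66) = 0.103879.
d = 0.681289 + 0.103879 = 0.785168.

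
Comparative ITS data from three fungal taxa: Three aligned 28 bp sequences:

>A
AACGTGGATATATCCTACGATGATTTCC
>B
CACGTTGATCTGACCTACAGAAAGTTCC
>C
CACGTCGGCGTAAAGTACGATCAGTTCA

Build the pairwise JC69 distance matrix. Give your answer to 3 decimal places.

A–B: 10/28 sites differ → p ≈ 0.357143, d = −0.75 ln(1 − 0.476191) = 0.484971 ≈ 0.485.
A–C: 11/28 sites differ → p ≈ 0.392857, d = −0.75 ln(1 − 0.523809) = 0.556452 ≈ 0.556.
B–C: 12/28 sites differ → p ≈ 0.428571, d = −0.75 ln(1 − 0.571428) = 0.635472 ≈ 0.635.

d(A,B) = 0.485, d(A,C) = 0.556, d(B,C) = 0.635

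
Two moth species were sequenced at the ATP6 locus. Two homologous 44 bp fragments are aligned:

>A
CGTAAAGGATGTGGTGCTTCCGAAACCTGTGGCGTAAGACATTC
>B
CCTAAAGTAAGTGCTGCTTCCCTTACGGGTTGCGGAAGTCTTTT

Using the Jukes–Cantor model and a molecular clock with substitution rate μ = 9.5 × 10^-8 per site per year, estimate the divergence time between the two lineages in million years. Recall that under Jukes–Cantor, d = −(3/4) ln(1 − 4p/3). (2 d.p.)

The sequences differ at 14 of 44 sites, so p = 14/44 ≈ 0.318182.
d = −(3/4) ln(1 − 4p/3) = −0.75 ln(1 − 0.424243) = −0.75 ln(0.575757)
  = −0.75 × (-0.552070) = 0.414053 substitutions/site.
Under a molecular clock d = 2μt, so t = d/(2μ) = 0.414053 / (2 × 9.5 × 10^-8) = 2.18 million years.

2.18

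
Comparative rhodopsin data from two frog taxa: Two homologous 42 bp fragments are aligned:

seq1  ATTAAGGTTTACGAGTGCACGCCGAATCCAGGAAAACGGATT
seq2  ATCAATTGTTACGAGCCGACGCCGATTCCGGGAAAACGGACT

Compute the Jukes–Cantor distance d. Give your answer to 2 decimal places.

0.29

The sequences differ at 10 of 42 sites (3, 6, 7, 8, 16, 17, 18, 26, 30, 41), so p = 10/42 ≈ 0.238095.
d = −(3/4) ln(1 − 4p/3) = −0.75 ln(1 − 0.31746) = −0.75 ln(0.68254)
  = −0.75 × (-0.381934) = 0.286451 substitutions/site.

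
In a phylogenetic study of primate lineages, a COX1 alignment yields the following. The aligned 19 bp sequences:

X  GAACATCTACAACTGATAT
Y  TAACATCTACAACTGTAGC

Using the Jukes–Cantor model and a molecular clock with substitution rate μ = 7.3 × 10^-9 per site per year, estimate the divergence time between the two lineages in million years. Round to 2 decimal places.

The sequences differ at 5 of 19 sites (1, 16, 17, 18, 19), so p = 5/19 ≈ 0.263158.
d = −(3/4) ln(1 − 4p/3) = −0.75 ln(1 − 0.350877) = −0.75 ln(0.649123)
  = −0.75 × (-0.432133) = 0.324100 substitutions/site.
Under a molecular clock d = 2μt, so t = d/(2μ) = 0.324100 / (2 × 7.3 × 10^-9) = 22.20 million years.

22.20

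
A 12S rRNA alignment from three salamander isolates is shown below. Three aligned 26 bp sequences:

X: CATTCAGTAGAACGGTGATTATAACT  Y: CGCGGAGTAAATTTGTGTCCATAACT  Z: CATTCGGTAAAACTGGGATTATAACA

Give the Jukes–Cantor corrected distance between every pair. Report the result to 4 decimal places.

X–Y: 11/26 sites differ → p ≈ 0.423077, d = −0.75 ln(1 − 0.564103) = 0.622762 ≈ 0.6228.
X–Z: 5/26 sites differ → p ≈ 0.192308, d = −0.75 ln(1 − 0.256411) = 0.222200 ≈ 0.2222.
Y–Z: 12/26 sites differ → p ≈ 0.461538, d = −0.75 ln(1 − 0.615384) = 0.716632 ≈ 0.7166.

d(X,Y) = 0.6228, d(X,Z) = 0.2222, d(Y,Z) = 0.7166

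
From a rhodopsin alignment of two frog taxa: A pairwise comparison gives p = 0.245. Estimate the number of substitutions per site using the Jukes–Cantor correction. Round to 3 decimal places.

d = −(3/4) ln(1 − 4p/3) = −0.75 ln(1 − 0.326667) = −0.75 ln(0.673333)
  = −0.75 × (-0.395515) = 0.296636 substitutions/site.

0.297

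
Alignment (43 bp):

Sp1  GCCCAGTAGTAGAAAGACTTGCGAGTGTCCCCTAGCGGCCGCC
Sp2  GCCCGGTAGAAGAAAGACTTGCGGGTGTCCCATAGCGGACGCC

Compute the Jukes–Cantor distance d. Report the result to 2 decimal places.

The sequences differ at 5 of 43 sites (5, 10, 24, 32, 39), so p = 5/43 ≈ 0.116279.
d = −(3/4) ln(1 − 4p/3) = −0.75 ln(1 − 0.155039) = −0.75 ln(0.844961)
  = −0.75 × (-0.168465) = 0.126349 substitutions/site.

0.13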